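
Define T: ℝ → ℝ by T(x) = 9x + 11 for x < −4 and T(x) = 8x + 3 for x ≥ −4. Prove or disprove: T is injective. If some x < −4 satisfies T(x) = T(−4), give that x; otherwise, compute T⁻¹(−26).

Both pieces are strictly increasing (slopes 9 and 8), so each is injective on its own interval.
The left piece maps (−∞, −4) onto (−∞, −25); the right piece maps [−4, ∞) onto [−29, ∞).
These images overlap. In particular T(−4) = −29 (right piece), and solving 9x + 11 = −29 on the left piece gives x = −40/9 < −4.
So T(−40/9) = T(−4) with −40/9 ≠ −4, and T is not injective. This x = −40/9 is the requested value below −4.

-40/9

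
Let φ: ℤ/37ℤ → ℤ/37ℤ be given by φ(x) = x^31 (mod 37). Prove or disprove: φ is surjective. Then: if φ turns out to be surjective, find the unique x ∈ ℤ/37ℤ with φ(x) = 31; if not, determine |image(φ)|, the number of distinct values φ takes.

6

Since 37 is prime, the nonzero elements of ℤ/37ℤ form a cyclic group of order 36.
As gcd(31, 36) = 1, raising to the 31st power is a bijection on this group: if u^31 ≡ v^31 then (uv^{−1})^31 = 1, and the only element of order dividing gcd(31, 36) = 1 is 1, so u = v.
With φ(0) = 0 this makes φ injective on all of ℤ/37ℤ, hence bijective (finite equal-size domain and codomain). In particular φ is surjective.
Since φ is surjective, we find the preimage of 31. The inverse of x ↦ x^31 on (ℤ/37ℤ)^× is x ↦ x^7, because 31·7 = 217 = 6·36 + 1 ≡ 1 (mod 36) and x^{36} = 1 for x ≠ 0 (Fermat). So φ⁻¹(31) = 31^7 mod 37.
Repeated squaring mod 37: 31^1 ≡ 31, 31^2 ≡ 31² = 961 ≡ 36, 31^4 ≡ 36² = 1296 ≡ 1. Since 7 = 4 + 2 + 1, 31^7 ≡ 1·36·31: 1·36 = 36, then 36·31 = 1116 ≡ 6. So 31^7 ≡ 6 (mod 37).
Hence φ⁻¹(31) = 6.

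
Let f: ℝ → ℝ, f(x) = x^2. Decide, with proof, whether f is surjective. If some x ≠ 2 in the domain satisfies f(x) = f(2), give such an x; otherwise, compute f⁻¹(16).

Since 2 is even, x^2 ≥ 0 for all x ∈ ℝ, so −1 ∈ ℝ has no preimage. Thus f is not surjective.
For the follow-up, such an x exists: taking x = −2 ∈ ℝ gives f(−2) = 4 = f(2) with −2 ≠ 2.

-2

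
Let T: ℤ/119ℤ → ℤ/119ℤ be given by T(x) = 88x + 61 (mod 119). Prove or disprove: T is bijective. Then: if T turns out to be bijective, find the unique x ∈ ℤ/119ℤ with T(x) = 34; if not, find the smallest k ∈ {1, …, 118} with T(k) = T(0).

Suppose T(u) = T(v) in ℤ/119ℤ. Then 88u + 61 ≡ 88v + 61 (mod 119), hence 88(u − v) ≡ 0 (mod 119).
Since gcd(88, 119) = 1, 88 is invertible modulo 119, therefore u − v ≡ 0 (mod 119), i.e. u = v.
We now compute 88⁻¹ mod 119 explicitly. Euclid's algorithm: 119 = 1·88 + 31, 88 = 2·31 + 26, 31 = 1·26 + 5, 26 = 5·5 + 1; back-substituting gives 1 = 23·88 − 17·119, so 88⁻¹ ≡ 23 (mod 119).
For any y ∈ ℤ/119ℤ, x = 23(y − 61) mod 119 satisfies T(x) = 88·23(y − 61) + 61 ≡ y (since 88·23 ≡ 1 mod 119). So every y has a preimage.
Therefore T is bijective.
Since T is bijective, we find T⁻¹(34): we need 88x ≡ 34 − 61 ≡ 92 (mod 119). Using 88⁻¹ = 23: x ≡ 23·92 = 2116 = 17·119 + 93, so x = 93.
Check: T(93) = 88·93 + 61 = 8245 = 69·119 + 34 ≡ 34 (mod 119).

93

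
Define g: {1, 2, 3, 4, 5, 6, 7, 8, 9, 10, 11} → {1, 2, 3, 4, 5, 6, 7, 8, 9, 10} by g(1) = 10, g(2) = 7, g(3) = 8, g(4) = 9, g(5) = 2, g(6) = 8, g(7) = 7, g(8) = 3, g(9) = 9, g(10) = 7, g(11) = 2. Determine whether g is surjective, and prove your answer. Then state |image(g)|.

6

No element maps to 1, so g is not surjective.
The image of g is {2, 3, 7, 8, 9, 10}, which has 6 elements.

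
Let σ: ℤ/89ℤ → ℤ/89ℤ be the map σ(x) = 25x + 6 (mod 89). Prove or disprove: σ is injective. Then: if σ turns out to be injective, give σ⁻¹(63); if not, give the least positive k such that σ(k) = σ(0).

45

Suppose σ(u) = σ(v) in ℤ/89ℤ. Then 25u + 6 ≡ 25v + 6 (mod 89), so 25(u − v) ≡ 0 (mod 89).
Since gcd(25, 89) = 1, 25 is invertible modulo 89, therefore u − v ≡ 0 (mod 89), i.e. u = v.
Thus σ is injective.
We now compute 25⁻¹ mod 89 explicitly. Euclid's algorithm: 89 = 3·25 + 14, 25 = 1·14 + 11, 14 = 1·11 + 3, 11 = 3·3 + 2, 3 = 1·2 + 1; back-substituting gives 1 = 57·25 − 16·89, so 25⁻¹ ≡ 57 (mod 89).
Since σ is injective, we find σ⁻¹(63): we need 25x ≡ 63 − 6 ≡ 57 (mod 89). Using 25⁻¹ = 57: x ≡ 57·57 = 3249 = 36·89 + 45, so x = 45.
Check: σ(45) = 25·45 + 6 = 1131 = 12·89 + 63 ≡ 63 (mod 89).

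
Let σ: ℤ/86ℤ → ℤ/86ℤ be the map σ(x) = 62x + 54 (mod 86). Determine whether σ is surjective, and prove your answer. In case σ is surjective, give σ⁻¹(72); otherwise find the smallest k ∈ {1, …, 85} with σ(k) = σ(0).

43

By definition, σ is surjective if every y in the codomain equals σ(x) for some x in the domain.
Since gcd(62, 86) = 2, we have 62x ≡ 0 (mod 2) for all x, so σ(x) ≡ 0 (mod 2).
But 1 ≢ 0 (mod 2), so 1 ∈ ℤ/86ℤ has no preimage. Thus σ is not surjective.
Since σ is not surjective, we find the least positive k with σ(k) = σ(0): this means 62k ≡ 0 (mod 86), i.e. 86 ∣ 62k. Since gcd(62, 86) = 2, dividing through by 2 this holds exactly when 43 ∣ 31k, and as gcd(31, 43) = 1, exactly when 43 ∣ k.
The smallest positive such k is 43.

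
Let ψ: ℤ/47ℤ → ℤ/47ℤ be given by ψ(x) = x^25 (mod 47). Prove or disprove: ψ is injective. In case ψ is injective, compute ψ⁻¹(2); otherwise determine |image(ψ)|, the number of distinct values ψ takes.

7

Since 47 is prime, the nonzero elements of ℤ/47ℤ form a cyclic group of order 46.
As gcd(25, 46) = 1, raising to the 25th power is a bijection on this group: if a^25 ≡ b^25 then (ab^{−1})^25 = 1, and the only element of order dividing gcd(25, 46) = 1 is 1, so a = b.
With ψ(0) = 0 this makes ψ injective on all of ℤ/47ℤ, hence bijective (finite equal-size domain and codomain). In particular ψ is injective.
Since ψ is injective, we find the preimage of 2. The inverse of x ↦ x^25 on (ℤ/47ℤ)^× is x ↦ x^35, because 25·35 = 875 = 19·46 + 1 ≡ 1 (mod 46) and x^{46} = 1 for x ≠ 0 (Fermat). So ψ⁻¹(2) = 2^35 mod 47.
Repeated squaring mod 47: 2^1 ≡ 2, 2^2 ≡ 2² = 4, 2^4 ≡ 4² = 16, 2^8 ≡ 16² = 256 ≡ 21, 2^16 ≡ 21² = 441 ≡ 18, 2^32 ≡ 18² = 324 ≡ 42. Since 35 = 32 + 2 + 1, 2^35 ≡ 42·4·2: 42·4 = 168 ≡ 27, then 27·2 = 54 ≡ 7. So 2^35 ≡ 7 (mod 47).
Hence ψ⁻¹(2) = 7.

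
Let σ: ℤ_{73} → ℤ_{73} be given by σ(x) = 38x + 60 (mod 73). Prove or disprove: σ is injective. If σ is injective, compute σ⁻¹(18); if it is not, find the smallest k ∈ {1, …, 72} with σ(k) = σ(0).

45

By definition, σ is injective when σ(u) = σ(v) forces u = v.
If σ(u) = σ(v), then 38u ≡ 38v (mod 73). Because gcd(38, 73) = 1, we may cancel 38 to get u ≡ v (mod 73).
Therefore σ is injective.
We now compute 38⁻¹ mod 73 explicitly. Euclid's algorithm: 73 = 1·38 + 35, 38 = 1·35 + 3, 35 = 11·3 + 2, 3 = 1·2 + 1; back-substituting gives 1 = 25·38 − 13·73, so 38⁻¹ ≡ 25 (mod 73).
Since σ is injective, we compute σ⁻¹(18): solve 38x + 60 ≡ 18 (mod 73), i.e. 38x ≡ 31 (mod 73).
Multiplying by 38⁻¹ = 25 gives x ≡ 25·31 = 775 = 10·73 + 45 ≡ 45 (mod 73).
Check: σ(45) = 38·45 + 60 = 1770 = 24·73 + 18 ≡ 18 (mod 73).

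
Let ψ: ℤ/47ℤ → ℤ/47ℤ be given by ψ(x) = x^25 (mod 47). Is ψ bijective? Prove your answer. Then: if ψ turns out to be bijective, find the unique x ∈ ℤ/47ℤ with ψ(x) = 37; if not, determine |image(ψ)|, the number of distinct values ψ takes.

32

Since 47 is prime, the nonzero elements of ℤ/47ℤ form a cyclic group of order 46.
As gcd(25, 46) = 1, raising to the 25th power is a bijection on this group: if x_1^25 ≡ x_2^25 then (x_1x_2^{−1})^25 = 1, and the only element of order dividing gcd(25, 46) = 1 is 1, so x_1 = x_2.
With ψ(0) = 0 this makes ψ injective on all of ℤ/47ℤ, hence bijective (finite equal-size domain and codomain). In particular ψ is bijective.
Since ψ is bijective, we find the preimage of 37. The inverse of x ↦ x^25 on (ℤ/47ℤ)^× is x ↦ x^35, because 25·35 = 875 = 19·46 + 1 ≡ 1 (mod 46) and x^{46} = 1 for x ≠ 0 (Fermat). So ψ⁻¹(37) = 37^35 mod 47.
Repeated squaring mod 47: 37^1 ≡ 37, 37^2 ≡ 37² = 1369 ≡ 6, 37^4 ≡ 6² = 36, 37^8 ≡ 36² = 1296 ≡ 27, 37^16 ≡ 27² = 729 ≡ 24, 37^32 ≡ 24² = 576 ≡ 12. Since 35 = 32 + 2 + 1, 37^35 ≡ 12·6·37: 12·6 = 72 ≡ 25, then 25·37 = 925 ≡ 32. So 37^35 ≡ 32 (mod 47).
Hence ψ⁻¹(37) = 32.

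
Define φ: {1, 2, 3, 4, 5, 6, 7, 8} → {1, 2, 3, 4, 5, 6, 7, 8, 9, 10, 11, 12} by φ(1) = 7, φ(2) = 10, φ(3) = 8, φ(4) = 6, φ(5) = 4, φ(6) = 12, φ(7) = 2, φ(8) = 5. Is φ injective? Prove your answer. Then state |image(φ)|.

8

The values φ(1), …, φ(8) are 7, 10, 8, 6, 4, 12, 2, 5 — all distinct.
So φ(s) = φ(t) only when s = t, and φ is injective.
The image of φ is {2, 4, 5, 6, 7, 8, 10, 12}, which has 8 elements.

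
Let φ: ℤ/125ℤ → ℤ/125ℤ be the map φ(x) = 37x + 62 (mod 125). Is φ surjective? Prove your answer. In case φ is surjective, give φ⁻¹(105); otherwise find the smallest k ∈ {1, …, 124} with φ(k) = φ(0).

Recall: surjectivity means every element of the codomain has a preimage under φ.
Since gcd(37, 125) = 1, 37 is invertible modulo 125. Euclid's algorithm: 125 = 3·37 + 14, 37 = 2·14 + 9, 14 = 1·9 + 5, 9 = 1·5 + 4, 5 = 1·4 + 1; back-substituting gives 1 = 98·37 − 29·125, so 37⁻¹ ≡ 98 (mod 125).
Then y ↦ 98(y − 62) is a two-sided inverse to φ, so every y ∈ ℤ/125ℤ has a preimage.
Thus φ is surjective.
Since φ is surjective, we compute φ⁻¹(105): solve 37x + 62 ≡ 105 (mod 125), i.e. 37x ≡ 43 (mod 125).
Multiplying by 37⁻¹ = 98 gives x ≡ 98·43 = 4214 = 33·125 + 89 ≡ 89 (mod 125).
Check: φ(89) = 37·89 + 62 = 3355 = 26·125 + 105 ≡ 105 (mod 125).

89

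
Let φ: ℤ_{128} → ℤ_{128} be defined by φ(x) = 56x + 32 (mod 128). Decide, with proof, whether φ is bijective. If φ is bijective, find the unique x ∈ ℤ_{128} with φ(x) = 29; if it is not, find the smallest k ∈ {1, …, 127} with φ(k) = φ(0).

We have gcd(56, 128) = 8 > 1. Taking x_1 = 0 and x_2 = 16: φ(0) = 32 and φ(16) = 56·16 + 32 = 928 ≡ 32 (mod 128).
So φ(0) = φ(16) while 0 ≠ 16, therefore φ is not injective, hence not bijective.
Since φ is not bijective, we find the least positive k with φ(k) = φ(0): this means 56k ≡ 0 (mod 128), i.e. 128 ∣ 56k. Since gcd(56, 128) = 8, dividing through by 8 this holds exactly when 16 ∣ 7k, and as gcd(7, 16) = 1, exactly when 16 ∣ k.
The smallest positive such k is 16.

16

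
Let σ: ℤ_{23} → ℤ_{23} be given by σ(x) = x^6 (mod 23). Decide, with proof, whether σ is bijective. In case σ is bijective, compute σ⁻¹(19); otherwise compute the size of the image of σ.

12

σ(11): Repeated squaring mod 23: 11^1 ≡ 11, 11^2 ≡ 11² = 121 ≡ 6, 11^4 ≡ 6² = 36 ≡ 13. Since 6 = 4 + 2, 11^6 ≡ 13·6: 13·6 = 78 ≡ 9. So 11^6 ≡ 9 (mod 23).
σ(12): Repeated squaring mod 23: 12^1 ≡ 12, 12^2 ≡ 12² = 144 ≡ 6, 12^4 ≡ 6² = 36 ≡ 13. Since 6 = 4 + 2, 12^6 ≡ 13·6: 13·6 = 78 ≡ 9. So 12^6 ≡ 9 (mod 23).
So σ(11) = σ(12) = 9 while 11 ≠ 12, therefore σ is not injective, hence not bijective.
Since σ is not bijective, we determine |image(σ)|. Computing x^6 mod 23 for each x (by repeated squaring, reducing mod 23 at every step), the values σ(0), σ(1), …, σ(22) are: 0, 1, 18, 16, 2, 8, 12, 4, 13, 3, 6, 9, 9, 6, 3, 13, 4, 12, 8, 2, 16, 18, 1.
The distinct values are {0, 1, 2, 3, 4, 6, 8, 9, 12, 13, 16, 18}; there are 12 of them.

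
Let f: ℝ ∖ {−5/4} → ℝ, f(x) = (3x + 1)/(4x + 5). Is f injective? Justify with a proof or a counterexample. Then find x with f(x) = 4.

Suppose f(a) = f(b). Cross-multiplying: (3a + 1)(4b + 5) = (3b + 1)(4a + 5).
Expanding both sides and cancelling the symmetric terms leaves 11·(a − b) = 0. Since 11 ≠ 0, a = b. So f is injective.
Solving f(x) = 4: cross-multiplying gives 3x + 1 = 4(4x + 5), which rearranges to −13x = 19, so x = −19/13.

-19/13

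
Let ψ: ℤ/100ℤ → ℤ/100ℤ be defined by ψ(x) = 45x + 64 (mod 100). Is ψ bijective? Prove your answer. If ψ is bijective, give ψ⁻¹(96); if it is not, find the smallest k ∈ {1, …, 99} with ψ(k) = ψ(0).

We have gcd(45, 100) = 5 > 1. Taking u = 0 and v = 20: ψ(0) = 64 and ψ(20) = 45·20 + 64 = 964 ≡ 64 (mod 100).
So ψ(0) = ψ(20) while 0 ≠ 20, therefore ψ is not injective, hence not bijective.
Since ψ is not bijective, we find the least positive k with ψ(k) = ψ(0): this means 45k ≡ 0 (mod 100), i.e. 100 ∣ 45k. Since gcd(45, 100) = 5, dividing through by 5 this holds exactly when 20 ∣ 9k, and as gcd(9, 20) = 1, exactly when 20 ∣ k.
The smallest positive such k is 20.

20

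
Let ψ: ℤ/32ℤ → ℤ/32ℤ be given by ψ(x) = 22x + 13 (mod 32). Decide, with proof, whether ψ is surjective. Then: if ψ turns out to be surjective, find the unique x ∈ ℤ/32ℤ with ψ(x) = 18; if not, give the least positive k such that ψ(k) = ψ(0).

16

Recall that surjectivity means every element of the codomain has a preimage under ψ.
Since gcd(22, 32) = 2, we have 22x ≡ 0 (mod 2) for all x, so ψ(x) ≡ 1 (mod 2).
But 0 ≢ 1 (mod 2), so 0 ∈ ℤ/32ℤ has no preimage. So ψ is not surjective.
Since ψ is not surjective, we find the least positive k with ψ(k) = ψ(0): this means 22k ≡ 0 (mod 32), i.e. 32 ∣ 22k. Since gcd(22, 32) = 2, dividing through by 2 this holds exactly when 16 ∣ 11k, and as gcd(11, 16) = 1, exactly when 16 ∣ k.
The smallest positive such k is 16.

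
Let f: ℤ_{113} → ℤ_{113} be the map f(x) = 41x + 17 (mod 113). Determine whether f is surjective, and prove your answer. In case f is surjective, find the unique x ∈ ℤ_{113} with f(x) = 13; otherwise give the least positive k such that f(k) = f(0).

Since gcd(41, 113) = 1, 41 is invertible modulo 113. Euclid's algorithm: 113 = 2·41 + 31, 41 = 1·31 + 10, 31 = 3·10 + 1; back-substituting gives 1 = 102·41 − 37·113, so 41⁻¹ ≡ 102 (mod 113).
Then y ↦ 102(y − 17) is a two-sided inverse to f, so every y ∈ ℤ_{113} has a preimage.
So f is surjective.
Since f is surjective, we compute f⁻¹(13): solve 41x + 17 ≡ 13 (mod 113), i.e. 41x ≡ 109 (mod 113).
Multiplying by 41⁻¹ = 102 gives x ≡ 102·109 = 11118 = 98·113 + 44 ≡ 44 (mod 113).
Check: f(44) = 41·44 + 17 = 1821 = 16·113 + 13 ≡ 13 (mod 113).

44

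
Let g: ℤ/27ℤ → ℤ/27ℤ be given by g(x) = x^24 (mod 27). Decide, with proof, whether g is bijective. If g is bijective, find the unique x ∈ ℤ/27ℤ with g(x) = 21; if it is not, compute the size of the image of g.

g(0) = 0^24 = 0.
g(3): Repeated squaring mod 27: 3^1 ≡ 3, 3^2 ≡ 3² = 9, 3^4 ≡ 9² = 81 ≡ 0, 3^8 ≡ 0² = 0, 3^16 ≡ 0² = 0. Since 24 = 16 + 8, 3^24 ≡ 0·0: 0·0 = 0. So 3^24 ≡ 0 (mod 27).
So g(0) = g(3) = 0 while 0 ≠ 3, thus g is not injective, hence not bijective.
Since g is not bijective, we determine |image(g)|. Computing x^24 mod 27 for each x (by repeated squaring, reducing mod 27 at every step), the values g(0), g(1), …, g(26) are: 0, 1, 10, 0, 19, 19, 0, 10, 1, 0, 1, 10, 0, 19, 19, 0, 10, 1, 0, 1, 10, 0, 19, 19, 0, 10, 1.
The distinct values are {0, 1, 10, 19}; there are 4 of them.

4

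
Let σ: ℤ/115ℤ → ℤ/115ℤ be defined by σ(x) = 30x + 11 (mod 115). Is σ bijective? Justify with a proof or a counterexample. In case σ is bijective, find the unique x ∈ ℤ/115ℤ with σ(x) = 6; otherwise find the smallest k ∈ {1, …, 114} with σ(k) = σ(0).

23

We have gcd(30, 115) = 5 > 1. Taking u = 0 and v = 23: σ(0) = 11 and σ(23) = 30·23 + 11 = 701 ≡ 11 (mod 115).
So σ(0) = σ(23) while 0 ≠ 23, thus σ is not injective, hence not bijective.
Since σ is not bijective, we find the least positive k with σ(k) = σ(0): this means 30k ≡ 0 (mod 115), i.e. 115 ∣ 30k. Since gcd(30, 115) = 5, dividing through by 5 this holds exactly when 23 ∣ 6k, and as gcd(6, 23) = 1, exactly when 23 ∣ k.
The smallest positive such k is 23.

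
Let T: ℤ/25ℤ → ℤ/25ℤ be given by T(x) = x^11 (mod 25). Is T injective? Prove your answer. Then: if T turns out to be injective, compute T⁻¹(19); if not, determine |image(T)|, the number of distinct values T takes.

T(0) = 0^11 = 0.
T(5): Repeated squaring mod 25: 5^1 ≡ 5, 5^2 ≡ 5² = 25 ≡ 0, 5^4 ≡ 0² = 0, 5^8 ≡ 0² = 0. Since 11 = 8 + 2 + 1, 5^11 ≡ 0·0·5: 0·0 = 0, then 0·5 = 0. So 5^11 ≡ 0 (mod 25).
So T(0) = T(5) = 0 while 0 ≠ 5, so T is not injective.
Since T is not injective, we determine |image(T)|. Computing x^11 mod 25 for each x (by repeated squaring, reducing mod 25 at every step), the values T(0), T(1), …, T(24) are: 0, 1, 23, 22, 4, 0, 6, 18, 17, 9, 0, 11, 13, 12, 14, 0, 16, 8, 7, 19, 0, 21, 3, 2, 24.
The distinct values are {0, 1, 2, 3, 4, 6, 7, 8, 9, 11, 12, 13, 14, 16, 17, 18, 19, 21, 22, 23, 24}; there are 21 of them.

21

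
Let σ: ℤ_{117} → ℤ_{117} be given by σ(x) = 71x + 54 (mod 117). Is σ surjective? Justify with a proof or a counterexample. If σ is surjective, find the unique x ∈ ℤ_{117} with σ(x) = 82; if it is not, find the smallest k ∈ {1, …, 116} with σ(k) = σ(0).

Since gcd(71, 117) = 1, 71 is invertible modulo 117. Euclid's algorithm: 117 = 1·71 + 46, 71 = 1·46 + 25, 46 = 1·25 + 21, 25 = 1·21 + 4, 21 = 5·4 + 1; back-substituting gives 1 = 89·71 − 54·117, so 71⁻¹ ≡ 89 (mod 117).
Then y ↦ 89(y − 54) is a two-sided inverse to σ, so every y ∈ ℤ_{117} has a preimage.
Therefore σ is surjective.
Since σ is surjective, we compute σ⁻¹(82): solve 71x + 54 ≡ 82 (mod 117), i.e. 71x ≡ 28 (mod 117).
Multiplying by 71⁻¹ = 89 gives x ≡ 89·28 = 2492 = 21·117 + 35 ≡ 35 (mod 117).
Check: σ(35) = 71·35 + 54 = 2539 = 21·117 + 82 ≡ 82 (mod 117).

35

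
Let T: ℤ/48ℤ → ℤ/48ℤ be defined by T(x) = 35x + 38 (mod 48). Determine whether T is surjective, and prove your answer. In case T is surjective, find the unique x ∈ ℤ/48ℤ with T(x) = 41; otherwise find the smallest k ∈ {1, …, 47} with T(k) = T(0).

33

Since gcd(35, 48) = 1, 35 is invertible modulo 48. Euclid's algorithm: 48 = 1·35 + 13, 35 = 2·13 + 9, 13 = 1·9 + 4, 9 = 2·4 + 1; back-substituting gives 1 = 11·35 − 8·48, so 35⁻¹ ≡ 11 (mod 48).
Then y ↦ 11(y − 38) is a two-sided inverse to T, so every y ∈ ℤ/48ℤ has a preimage.
Therefore T is surjective.
Since T is surjective, we compute T⁻¹(41): solve 35x + 38 ≡ 41 (mod 48), i.e. 35x ≡ 3 (mod 48).
Multiplying by 35⁻¹ = 11 gives x ≡ 11·3 = 33 ≡ 33 (mod 48).
Check: T(33) = 35·33 + 38 = 1193 = 24·48 + 41 ≡ 41 (mod 48).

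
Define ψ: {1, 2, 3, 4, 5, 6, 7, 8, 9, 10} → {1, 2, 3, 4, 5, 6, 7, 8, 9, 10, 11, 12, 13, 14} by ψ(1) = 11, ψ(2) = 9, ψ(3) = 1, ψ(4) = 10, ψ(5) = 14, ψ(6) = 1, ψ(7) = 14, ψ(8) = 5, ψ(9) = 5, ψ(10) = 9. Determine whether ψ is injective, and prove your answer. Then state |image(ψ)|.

6

ψ(3) = 1 = ψ(6) with 3 ≠ 6, so ψ is not injective.
The image of ψ is {1, 5, 9, 10, 11, 14}, which has 6 elements.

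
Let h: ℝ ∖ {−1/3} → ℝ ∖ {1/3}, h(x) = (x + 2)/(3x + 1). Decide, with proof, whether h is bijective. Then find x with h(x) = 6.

Suppose h(a) = h(b). Cross-multiplying: (a + 2)(3b + 1) = (b + 2)(3a + 1).
Expanding both sides and cancelling the symmetric terms leaves −5·(a − b) = 0. Since −5 ≠ 0, a = b. Hence h is injective.
For any y ≠ 1/3, solving y(3x + 1) = x + 2 for x gives a well-defined x ≠ −1/3. So h is surjective.
Therefore h is bijective.
Solving h(x) = 6: cross-multiplying gives x + 2 = 6(3x + 1), which rearranges to −17x = 4, so x = −4/17.

-4/17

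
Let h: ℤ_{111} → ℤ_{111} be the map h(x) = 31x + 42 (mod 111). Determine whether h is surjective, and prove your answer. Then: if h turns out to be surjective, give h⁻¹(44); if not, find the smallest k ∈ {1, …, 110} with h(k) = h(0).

Since gcd(31, 111) = 1, 31 is invertible modulo 111. Euclid's algorithm: 111 = 3·31 + 18, 31 = 1·18 + 13, 18 = 1·13 + 5, 13 = 2·5 + 3, 5 = 1·3 + 2, 3 = 1·2 + 1; back-substituting gives 1 = 43·31 − 12·111, so 31⁻¹ ≡ 43 (mod 111).
For any y ∈ ℤ_{111}, x = 43(y − 42) mod 111 satisfies h(x) = 31·43(y − 42) + 42 ≡ y (since 31·43 ≡ 1 mod 111). So every y has a preimage.
Therefore h is surjective.
Since h is surjective, we find h⁻¹(44): we need 31x ≡ 44 − 42 ≡ 2 (mod 111). Using 31⁻¹ = 43: x ≡ 43·2 = 86, so x = 86.
Check: h(86) = 31·86 + 42 = 2708 = 24·111 + 44 ≡ 44 (mod 111).

86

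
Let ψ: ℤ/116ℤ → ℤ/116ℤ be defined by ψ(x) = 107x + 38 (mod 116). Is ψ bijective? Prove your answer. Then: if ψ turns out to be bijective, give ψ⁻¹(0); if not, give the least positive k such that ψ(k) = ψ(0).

Recall: injectivity means: for all x_1, x_2 in the domain, ψ(x_1) = ψ(x_2) implies x_1 = x_2.
If ψ(x_1) = ψ(x_2), then 107x_1 ≡ 107x_2 (mod 116). Because gcd(107, 116) = 1, we may cancel 107 to get x_1 ≡ x_2 (mod 116).
We now compute 107⁻¹ mod 116 explicitly. Euclid's algorithm: 116 = 1·107 + 9, 107 = 11·9 + 8, 9 = 1·8 + 1; back-substituting gives 1 = 103·107 − 95·116, so 107⁻¹ ≡ 103 (mod 116).
For any y ∈ ℤ/116ℤ, x = 103(y − 38) mod 116 satisfies ψ(x) = 107·103(y − 38) + 38 ≡ y (since 107·103 ≡ 1 mod 116). So every y has a preimage.
So ψ is bijective.
Since ψ is bijective, we compute ψ⁻¹(0): solve 107x + 38 ≡ 0 (mod 116), i.e. 107x ≡ 78 (mod 116).
Multiplying by 107⁻¹ = 103 gives x ≡ 103·78 = 8034 = 69·116 + 30 ≡ 30 (mod 116).
Check: ψ(30) = 107·30 + 38 = 3248 = 28·116 + 0 ≡ 0 (mod 116).

30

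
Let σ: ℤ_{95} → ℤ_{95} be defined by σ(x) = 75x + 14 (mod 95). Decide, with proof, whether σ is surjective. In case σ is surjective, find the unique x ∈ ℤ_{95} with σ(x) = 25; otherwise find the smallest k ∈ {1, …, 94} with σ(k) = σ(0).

Recall: surjectivity means every element of the codomain has a preimage under σ.
Since gcd(75, 95) = 5, we have 75x ≡ 0 (mod 5) for all x, so σ(x) ≡ 4 (mod 5).
But 0 ≢ 4 (mod 5), so 0 ∈ ℤ_{95} has no preimage. So σ is not surjective.
Since σ is not surjective, we find the least positive k with σ(k) = σ(0): this means 75k ≡ 0 (mod 95), i.e. 95 ∣ 75k. Since gcd(75, 95) = 5, dividing through by 5 this holds exactly when 19 ∣ 15k, and as gcd(15, 19) = 1, exactly when 19 ∣ k.
The smallest positive such k is 19.

19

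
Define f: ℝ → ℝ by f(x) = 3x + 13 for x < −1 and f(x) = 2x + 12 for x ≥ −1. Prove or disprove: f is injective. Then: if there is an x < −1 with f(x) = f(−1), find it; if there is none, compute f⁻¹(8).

-5/3

Both pieces are strictly increasing (slopes 3 and 2), so each is injective on its own interval.
The left piece maps (−∞, −1) onto (−∞, 10); the right piece maps [−1, ∞) onto [10, ∞).
These images are disjoint, so no value is attained by both pieces. Therefore f is injective.
Because the two images are disjoint, no x < −1 has f(x) = f(−1), so we compute f⁻¹(8): 8 lies in (−∞, 10), so solve 3x + 13 = 8: x = (8 − 13)/3 = −5/3.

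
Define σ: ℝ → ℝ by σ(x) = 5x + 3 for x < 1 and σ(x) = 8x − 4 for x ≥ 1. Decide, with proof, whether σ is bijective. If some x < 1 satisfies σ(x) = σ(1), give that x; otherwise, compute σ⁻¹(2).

Both pieces are strictly increasing (slopes 5 and 8), so each is injective on its own interval.
The left piece maps (−∞, 1) onto (−∞, 8); the right piece maps [1, ∞) onto [4, ∞).
These images overlap. In particular σ(1) = 4 (right piece), and solving 5x + 3 = 4 on the left piece gives x = 1/5 < 1.
So σ(1/5) = σ(1) with 1/5 ≠ 1, and σ is not injective, hence not bijective. This x = 1/5 is the requested value below 1.

1/5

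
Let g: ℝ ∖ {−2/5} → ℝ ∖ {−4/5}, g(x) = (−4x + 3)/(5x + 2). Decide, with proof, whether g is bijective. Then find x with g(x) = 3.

-3/19

Suppose g(s) = g(t). Cross-multiplying: (−4s + 3)(5t + 2) = (−4t + 3)(5s + 2).
Expanding both sides and cancelling the symmetric terms leaves −23·(s − t) = 0. Since −23 ≠ 0, s = t. Therefore g is injective.
For any y ≠ −4/5, solving y(5x + 2) = −4x + 3 for x gives a well-defined x ≠ −2/5. So g is surjective.
Thus g is bijective.
Solving g(x) = 3: cross-multiplying gives −4x + 3 = 3(5x + 2), which rearranges to −19x = 3, so x = −3/19.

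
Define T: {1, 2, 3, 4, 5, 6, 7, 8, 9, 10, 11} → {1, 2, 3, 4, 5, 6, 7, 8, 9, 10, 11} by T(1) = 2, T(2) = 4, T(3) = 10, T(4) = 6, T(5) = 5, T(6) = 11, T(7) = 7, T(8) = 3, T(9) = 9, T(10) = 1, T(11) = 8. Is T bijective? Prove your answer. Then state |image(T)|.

11

The values 2, 4, 10, 6, 5, 11, 7, 3, 9, 1, 8 are a permutation of {1, 2, 3, 4, 5, 6, 7, 8, 9, 10, 11}: each element appears exactly once.
So T is injective and surjective, hence bijective.
The image of T is {1, 2, 3, 4, 5, 6, 7, 8, 9, 10, 11}, which has 11 elements.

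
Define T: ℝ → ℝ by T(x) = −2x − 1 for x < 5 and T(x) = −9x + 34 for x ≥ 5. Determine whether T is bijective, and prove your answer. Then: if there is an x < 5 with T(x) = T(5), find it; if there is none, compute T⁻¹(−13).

47/9

Both pieces are strictly decreasing (slopes −2 and −9), so each is injective on its own interval.
The left piece maps (−∞, 5) onto (−11, ∞); the right piece maps [5, ∞) onto (−∞, −11].
Since −11 = −11, the images partition ℝ: T is injective and surjective, hence bijective.
Because the two images are disjoint, no x < 5 has T(x) = T(5), so we compute T⁻¹(−13): −13 lies in (−∞, −11], so solve −9x + 34 = −13: x = (−13 − 34)/(−9) = 47/9.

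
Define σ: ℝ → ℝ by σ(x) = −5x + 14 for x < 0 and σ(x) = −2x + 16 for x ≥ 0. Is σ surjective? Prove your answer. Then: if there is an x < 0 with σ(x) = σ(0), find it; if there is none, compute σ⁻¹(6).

Both pieces are strictly decreasing (slopes −5 and −2), so each is injective on its own interval.
The left piece maps (−∞, 0) onto (14, ∞); the right piece maps [0, ∞) onto (−∞, 16].
The union (14, ∞) ∪ (−∞, 16] covers ℝ, so σ is surjective.
For the follow-up: the images overlap, so an x < 0 with σ(x) = σ(0) exists. σ(0) = 16; solving −5x + 14 = 16 for x < 0 gives x = (16 − 14)/(−5) = −2/5.

-2/5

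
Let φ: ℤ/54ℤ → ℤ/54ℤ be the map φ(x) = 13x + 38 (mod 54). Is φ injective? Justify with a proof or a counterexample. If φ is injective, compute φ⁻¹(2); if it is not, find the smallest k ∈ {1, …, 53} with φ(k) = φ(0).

18

By definition, injectivity means: for all a, b in the domain, φ(a) = φ(b) implies a = b.
Suppose φ(a) = φ(b) in ℤ/54ℤ. Then 13a + 38 ≡ 13b + 38 (mod 54), therefore 13(a − b) ≡ 0 (mod 54).
Since gcd(13, 54) = 1, 13 is invertible modulo 54, so a − b ≡ 0 (mod 54), i.e. a = b.
So φ is injective.
We now compute 13⁻¹ mod 54 explicitly. Euclid's algorithm: 54 = 4·13 + 2, 13 = 6·2 + 1; back-substituting gives 1 = 25·13 − 6·54, so 13⁻¹ ≡ 25 (mod 54).
Since φ is injective, we compute φ⁻¹(2): solve 13x + 38 ≡ 2 (mod 54), i.e. 13x ≡ 18 (mod 54).
Multiplying by 13⁻¹ = 25 gives x ≡ 25·18 = 450 = 8·54 + 18 ≡ 18 (mod 54).
Check: φ(18) = 13·18 + 38 = 272 = 5·54 + 2 ≡ 2 (mod 54).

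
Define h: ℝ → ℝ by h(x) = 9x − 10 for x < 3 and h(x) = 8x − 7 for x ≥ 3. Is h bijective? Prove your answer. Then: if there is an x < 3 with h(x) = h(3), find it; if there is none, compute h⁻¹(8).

2

Both pieces are strictly increasing (slopes 9 and 8), so each is injective on its own interval.
The left piece maps (−∞, 3) onto (−∞, 17); the right piece maps [3, ∞) onto [17, ∞).
Since 17 = 17, the images partition ℝ: h is injective and surjective, hence bijective.
Because the two images are disjoint, no x < 3 has h(x) = h(3), so we compute h⁻¹(8): 8 lies in (−∞, 17), so solve 9x − 10 = 8: x = (8 + 10)/9 = 2.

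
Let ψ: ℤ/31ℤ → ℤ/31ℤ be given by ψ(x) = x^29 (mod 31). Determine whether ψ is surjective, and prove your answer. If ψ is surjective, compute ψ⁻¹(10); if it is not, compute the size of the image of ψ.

28

Since 31 is prime, the nonzero elements of ℤ/31ℤ form a cyclic group of order 30.
As gcd(29, 30) = 1, raising to the 29th power is a bijection on this group: if s^29 ≡ t^29 then (st^{−1})^29 = 1, and the only element of order dividing gcd(29, 30) = 1 is 1, so s = t.
With ψ(0) = 0 this makes ψ injective on all of ℤ/31ℤ, hence bijective (finite equal-size domain and codomain). In particular ψ is surjective.
Since ψ is surjective, we find the preimage of 10. The inverse of x ↦ x^29 on (ℤ/31ℤ)^× is x ↦ x^29, because 29·29 = 841 = 28·30 + 1 ≡ 1 (mod 30) and x^{30} = 1 for x ≠ 0 (Fermat). So ψ⁻¹(10) = 10^29 mod 31.
Repeated squaring mod 31: 10^1 ≡ 10, 10^2 ≡ 10² = 100 ≡ 7, 10^4 ≡ 7² = 49 ≡ 18, 10^8 ≡ 18² = 324 ≡ 14, 10^16 ≡ 14² = 196 ≡ 10. Since 29 = 16 + 8 + 4 + 1, 10^29 ≡ 10·14·18·10: 10·14 = 140 ≡ 16, then 16·18 = 288 ≡ 9, then 9·10 = 90 ≡ 28. So 10^29 ≡ 28 (mod 31).
Hence ψ⁻¹(10) = 28.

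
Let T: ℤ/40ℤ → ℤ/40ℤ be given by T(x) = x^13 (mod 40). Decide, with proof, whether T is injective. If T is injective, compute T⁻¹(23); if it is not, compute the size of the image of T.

T(0) = 0^13 = 0.
T(10): Repeated squaring mod 40: 10^1 ≡ 10, 10^2 ≡ 10² = 100 ≡ 20, 10^4 ≡ 20² = 400 ≡ 0, 10^8 ≡ 0² = 0. Since 13 = 8 + 4 + 1, 10^13 ≡ 0·0·10: 0·0 = 0, then 0·10 = 0. So 10^13 ≡ 0 (mod 40).
So T(0) = T(10) = 0 while 0 ≠ 10, therefore T is not injective.
Since T is not injective, we determine |image(T)|. Computing x^13 mod 40 for each x (by repeated squaring, reducing mod 40 at every step), the values T(0), T(1), …, T(39) are: 0, 1, 32, 3, 24, 5, 16, 7, 8, 9, 0, 11, 32, 13, 24, 15, 16, 17, 8, 19, 0, 21, 32, 23, 24, 25, 16, 27, 8, 29, 0, 31, 32, 33, 24, 35, 16, 37, 8, 39.
The distinct values are {0, 1, 3, 5, 7, 8, 9, 11, 13, 15, 16, 17, 19, 21, 23, 24, 25, 27, 29, 31, 32, 33, 35, 37, 39}; there are 25 of them.

25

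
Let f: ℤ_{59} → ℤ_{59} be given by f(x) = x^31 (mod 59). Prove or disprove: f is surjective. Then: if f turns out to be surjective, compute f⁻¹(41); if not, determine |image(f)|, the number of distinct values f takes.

49

Since 59 is prime, the nonzero elements of ℤ_{59} form a cyclic group of order 58.
As gcd(31, 58) = 1, raising to the 31st power is a bijection on this group: if a^31 ≡ b^31 then (ab^{−1})^31 = 1, and the only element of order dividing gcd(31, 58) = 1 is 1, so a = b.
With f(0) = 0 this makes f injective on all of ℤ_{59}, hence bijective (finite equal-size domain and codomain). In particular f is surjective.
Since f is surjective, we find the preimage of 41. The inverse of x ↦ x^31 on (ℤ_{59})^× is x ↦ x^15, because 31·15 = 465 = 8·58 + 1 ≡ 1 (mod 58) and x^{58} = 1 for x ≠ 0 (Fermat). So f⁻¹(41) = 41^15 mod 59.
Repeated squaring mod 59: 41^1 ≡ 41, 41^2 ≡ 41² = 1681 ≡ 29, 41^4 ≡ 29² = 841 ≡ 15, 41^8 ≡ 15² = 225 ≡ 48. Since 15 = 8 + 4 + 2 + 1, 41^15 ≡ 48·15·29·41: 48·15 = 720 ≡ 12, then 12·29 = 348 ≡ 53, then 53·41 = 2173 ≡ 49. So 41^15 ≡ 49 (mod 59).
Hence f⁻¹(41) = 49.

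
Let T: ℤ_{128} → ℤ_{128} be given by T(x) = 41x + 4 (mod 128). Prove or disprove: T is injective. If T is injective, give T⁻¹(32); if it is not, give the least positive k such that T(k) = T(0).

60

If T(u) = T(v), then 41u ≡ 41v (mod 128). Because gcd(41, 128) = 1, we may cancel 41 to get u ≡ v (mod 128).
Hence T is injective.
We now compute 41⁻¹ mod 128 explicitly. Euclid's algorithm: 128 = 3·41 + 5, 41 = 8·5 + 1; back-substituting gives 1 = 25·41 − 8·128, so 41⁻¹ ≡ 25 (mod 128).
Since T is injective, we compute T⁻¹(32): solve 41x + 4 ≡ 32 (mod 128), i.e. 41x ≡ 28 (mod 128).
Multiplying by 41⁻¹ = 25 gives x ≡ 25·28 = 700 = 5·128 + 60 ≡ 60 (mod 128).
Check: T(60) = 41·60 + 4 = 2464 = 19·128 + 32 ≡ 32 (mod 128).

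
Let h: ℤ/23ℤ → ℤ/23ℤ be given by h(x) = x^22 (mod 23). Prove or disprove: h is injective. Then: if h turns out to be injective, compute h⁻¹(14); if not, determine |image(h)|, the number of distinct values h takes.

2

h(1) = 1^22 = 1.
h(2): Repeated squaring mod 23: 2^1 ≡ 2, 2^2 ≡ 2² = 4, 2^4 ≡ 4² = 16, 2^8 ≡ 16² = 256 ≡ 3, 2^16 ≡ 3² = 9. Since 22 = 16 + 4 + 2, 2^22 ≡ 9·16·4: 9·16 = 144 ≡ 6, then 6·4 = 24 ≡ 1. So 2^22 ≡ 1 (mod 23).
So h(1) = h(2) = 1 while 1 ≠ 2, thus h is not injective.
Since h is not injective, we determine |image(h)|. Computing x^22 mod 23 for each x (by repeated squaring, reducing mod 23 at every step), the values h(0), h(1), …, h(22) are: 0, 1, 1, 1, 1, 1, 1, 1, 1, 1, 1, 1, 1, 1, 1, 1, 1, 1, 1, 1, 1, 1, 1.
The distinct values are {0, 1}; there are 2 of them.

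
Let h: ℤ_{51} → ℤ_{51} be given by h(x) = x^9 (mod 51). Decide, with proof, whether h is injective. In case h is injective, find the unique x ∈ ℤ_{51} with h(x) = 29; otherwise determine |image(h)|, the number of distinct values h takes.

Computing x^9 mod 51 for each x (by repeated squaring, reducing mod 51 at every step), the values h(0), h(1), …, h(50) are: 0, 1, 2, 48, 4, 29, 45, 10, 8, 9, 7, 23, 39, 13, 20, 15, 16, 17, 18, 19, 14, 21, 46, 11, 27, 25, 26, 24, 40, 5, 30, 37, 32, 33, 34, 35, 36, 31, 38, 12, 28, 44, 42, 43, 41, 6, 22, 47, 3, 49, 50.
Every element of ℤ_{51} appears exactly once in this list, so h is a bijection, and in particular injective.
Since h is injective, we read off the preimage of 29 from the same table: h(5) = 29, so h⁻¹(29) = 5.

5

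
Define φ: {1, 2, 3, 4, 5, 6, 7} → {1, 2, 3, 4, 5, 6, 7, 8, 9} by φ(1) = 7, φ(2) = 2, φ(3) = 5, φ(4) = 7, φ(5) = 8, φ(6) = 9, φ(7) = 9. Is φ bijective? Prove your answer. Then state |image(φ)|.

φ(1) = 7 = φ(4) with 1 ≠ 4, so φ is not injective, hence not bijective.
The image of φ is {2, 5, 7, 8, 9}, which has 5 elements.

5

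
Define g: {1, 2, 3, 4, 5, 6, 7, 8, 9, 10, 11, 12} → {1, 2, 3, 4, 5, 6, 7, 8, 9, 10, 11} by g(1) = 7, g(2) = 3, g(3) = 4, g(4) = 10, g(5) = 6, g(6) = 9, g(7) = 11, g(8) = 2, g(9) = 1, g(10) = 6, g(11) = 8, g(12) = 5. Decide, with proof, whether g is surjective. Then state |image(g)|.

11

Every element of the codomain has a preimage: 1 = g(9), 2 = g(8), 3 = g(2), 4 = g(3), 5 = g(12), 6 = g(5), 7 = g(1), 8 = g(11), 9 = g(6), 10 = g(4), 11 = g(7).
So g is surjective.
The image of g is {1, 2, 3, 4, 5, 6, 7, 8, 9, 10, 11}, which has 11 elements.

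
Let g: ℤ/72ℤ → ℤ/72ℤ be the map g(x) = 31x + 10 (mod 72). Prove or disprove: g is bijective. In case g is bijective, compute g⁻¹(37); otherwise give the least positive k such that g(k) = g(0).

Suppose g(x_1) = g(x_2) in ℤ/72ℤ. Then 31x_1 + 10 ≡ 31x_2 + 10 (mod 72), thus 31(x_1 − x_2) ≡ 0 (mod 72).
Since gcd(31, 72) = 1, 31 is invertible modulo 72, hence x_1 − x_2 ≡ 0 (mod 72), i.e. x_1 = x_2.
We now compute 31⁻¹ mod 72 explicitly. Euclid's algorithm: 72 = 2·31 + 10, 31 = 3·10 + 1; back-substituting gives 1 = 7·31 − 3·72, so 31⁻¹ ≡ 7 (mod 72).
For any y ∈ ℤ/72ℤ, x = 7(y − 10) mod 72 satisfies g(x) = 31·7(y − 10) + 10 ≡ y (since 31·7 ≡ 1 mod 72). So every y has a preimage.
Thus g is bijective.
Since g is bijective, we compute g⁻¹(37): solve 31x + 10 ≡ 37 (mod 72), i.e. 31x ≡ 27 (mod 72).
Multiplying by 31⁻¹ = 7 gives x ≡ 7·27 = 189 = 2·72 + 45 ≡ 45 (mod 72).
Check: g(45) = 31·45 + 10 = 1405 = 19·72 + 37 ≡ 37 (mod 72).

45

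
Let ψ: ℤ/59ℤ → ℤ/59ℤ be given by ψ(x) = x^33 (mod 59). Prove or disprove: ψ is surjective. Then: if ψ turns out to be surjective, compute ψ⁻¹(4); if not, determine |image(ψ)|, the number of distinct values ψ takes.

Since 59 is prime, the nonzero elements of ℤ/59ℤ form a cyclic group of order 58.
As gcd(33, 58) = 1, raising to the 33rd power is a bijection on this group: if u^33 ≡ v^33 then (uv^{−1})^33 = 1, and the only element of order dividing gcd(33, 58) = 1 is 1, so u = v.
With ψ(0) = 0 this makes ψ injective on all of ℤ/59ℤ, hence bijective (finite equal-size domain and codomain). In particular ψ is surjective.
Since ψ is surjective, we find the preimage of 4. The inverse of x ↦ x^33 on (ℤ/59ℤ)^× is x ↦ x^51, because 33·51 = 1683 = 29·58 + 1 ≡ 1 (mod 58) and x^{58} = 1 for x ≠ 0 (Fermat). So ψ⁻¹(4) = 4^51 mod 59.
Repeated squaring mod 59: 4^1 ≡ 4, 4^2 ≡ 4² = 16, 4^4 ≡ 16² = 256 ≡ 20, 4^8 ≡ 20² = 400 ≡ 46, 4^16 ≡ 46² = 2116 ≡ 51, 4^32 ≡ 51² = 2601 ≡ 5. Since 51 = 32 + 16 + 2 + 1, 4^51 ≡ 5·51·16·4: 5·51 = 255 ≡ 19, then 19·16 = 304 ≡ 9, then 9·4 = 36. So 4^51 ≡ 36 (mod 59).
Hence ψ⁻¹(4) = 36.

36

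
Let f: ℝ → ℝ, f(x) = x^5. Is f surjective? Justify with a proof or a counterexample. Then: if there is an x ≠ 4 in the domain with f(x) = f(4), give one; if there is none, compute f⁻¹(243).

3

For any y ∈ ℝ, x = y^{1/5} ∈ ℝ gives f(x) = y, so f is surjective.
Since x ↦ x^5 is strictly increasing on ℝ, it is injective there, so no x ≠ 4 in the domain has f(x) = f(4). We therefore compute f⁻¹(243) = 243^{1/5} = 3 (indeed 3^5 = 243).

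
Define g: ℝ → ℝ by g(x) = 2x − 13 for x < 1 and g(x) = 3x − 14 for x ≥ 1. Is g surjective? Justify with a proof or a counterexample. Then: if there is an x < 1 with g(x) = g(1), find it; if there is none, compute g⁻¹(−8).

2

Both pieces are strictly increasing (slopes 2 and 3), so each is injective on its own interval.
The left piece maps (−∞, 1) onto (−∞, −11); the right piece maps [1, ∞) onto [−11, ∞).
These images together cover ℝ, so g is surjective.
Because the two images are disjoint, no x < 1 has g(x) = g(1), so we compute g⁻¹(−8): −8 lies in [−11, ∞), so solve 3x − 14 = −8: x = (−8 + 14)/3 = 2.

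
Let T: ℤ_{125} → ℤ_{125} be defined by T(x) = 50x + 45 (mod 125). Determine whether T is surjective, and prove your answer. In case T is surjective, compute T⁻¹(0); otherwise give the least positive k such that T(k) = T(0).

Since gcd(50, 125) = 25, we have 50x ≡ 0 (mod 25) for all x, so T(x) ≡ 20 (mod 25).
But 0 ≢ 20 (mod 25), so 0 ∈ ℤ_{125} has no preimage. Thus T is not surjective.
Since T is not surjective, we find the least positive k with T(k) = T(0): this means 50k ≡ 0 (mod 125), i.e. 125 ∣ 50k. Since gcd(50, 125) = 25, dividing through by 25 this holds exactly when 5 ∣ 2k, and as gcd(2, 5) = 1, exactly when 5 ∣ k.
The smallest positive such k is 5.

5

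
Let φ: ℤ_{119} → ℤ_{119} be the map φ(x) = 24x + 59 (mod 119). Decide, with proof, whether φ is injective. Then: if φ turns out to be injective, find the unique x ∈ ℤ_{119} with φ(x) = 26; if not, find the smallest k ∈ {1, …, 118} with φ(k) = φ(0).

Suppose φ(u) = φ(v) in ℤ_{119}. Then 24u + 59 ≡ 24v + 59 (mod 119), so 24(u − v) ≡ 0 (mod 119).
Since gcd(24, 119) = 1, 24 is invertible modulo 119, so u − v ≡ 0 (mod 119), i.e. u = v.
Thus φ is injective.
We now compute 24⁻¹ mod 119 explicitly. Euclid's algorithm: 119 = 4·24 + 23, 24 = 1·23 + 1; back-substituting gives 1 = 5·24 − 1·119, so 24⁻¹ ≡ 5 (mod 119).
Since φ is injective, we find φ⁻¹(26): we need 24x ≡ 26 − 59 ≡ 86 (mod 119). Using 24⁻¹ = 5: x ≡ 5·86 = 430 = 3·119 + 73, so x = 73.
Check: φ(73) = 24·73 + 59 = 1811 = 15·119 + 26 ≡ 26 (mod 119).

73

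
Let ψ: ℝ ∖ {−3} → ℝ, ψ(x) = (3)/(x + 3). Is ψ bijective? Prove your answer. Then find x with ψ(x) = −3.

If ψ(x) = 0, cross-multiplying gives 1(3) = 0(x + 3), which simplifies to 3 = 0 — false.  So 0 has no preimage and ψ is not surjective.
Hence ψ is not bijective.
Solving ψ(x) = −3: cross-multiplying gives 3 = −3(x + 3), which rearranges to 3x = −12, so x = −4.

-4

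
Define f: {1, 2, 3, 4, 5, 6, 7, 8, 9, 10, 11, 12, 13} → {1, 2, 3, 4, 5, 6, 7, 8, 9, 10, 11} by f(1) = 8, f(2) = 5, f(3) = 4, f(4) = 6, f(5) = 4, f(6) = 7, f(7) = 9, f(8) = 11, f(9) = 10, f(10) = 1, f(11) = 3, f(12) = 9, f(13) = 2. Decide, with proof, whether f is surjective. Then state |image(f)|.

Every element of the codomain has a preimage: 1 = f(10), 2 = f(13), 3 = f(11), 4 = f(3), 5 = f(2), 6 = f(4), 7 = f(6), 8 = f(1), 9 = f(7), 10 = f(9), 11 = f(8).
So f is surjective.
The image of f is {1, 2, 3, 4, 5, 6, 7, 8, 9, 10, 11}, which has 11 elements.

11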